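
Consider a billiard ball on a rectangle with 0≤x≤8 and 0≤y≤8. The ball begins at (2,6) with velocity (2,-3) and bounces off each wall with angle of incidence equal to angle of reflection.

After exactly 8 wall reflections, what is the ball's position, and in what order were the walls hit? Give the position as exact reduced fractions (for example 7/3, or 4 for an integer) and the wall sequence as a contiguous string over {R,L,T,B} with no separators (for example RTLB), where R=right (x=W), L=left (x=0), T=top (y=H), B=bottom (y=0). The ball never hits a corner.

1. t=2 → B at (6,0); v=(2,3)
2. t=1 → R at (8,3); v=(-2,3)
3. t=5/3 → T at (14/3,8); v=(-2,-3)
4. t=7/3 → L at (0,1); v=(2,-3)
5. t=1/3 → B at (2/3,0); v=(2,3)
6. t=8/3 → T at (6,8); v=(2,-3)
7. t=1 → R at (8,5); v=(-2,-3)
8. t=5/3 → B at (14/3,0); v=(-2,3)

Final position: (14/3,0)
Wall sequence: BRTLBTRB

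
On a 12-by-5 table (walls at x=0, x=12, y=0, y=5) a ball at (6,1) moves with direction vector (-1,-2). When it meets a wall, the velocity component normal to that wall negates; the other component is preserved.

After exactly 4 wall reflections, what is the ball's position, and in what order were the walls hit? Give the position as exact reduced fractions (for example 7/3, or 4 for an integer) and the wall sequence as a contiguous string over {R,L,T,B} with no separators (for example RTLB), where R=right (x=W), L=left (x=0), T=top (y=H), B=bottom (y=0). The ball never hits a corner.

Final position: (0,1)
Wall sequence: BTBL

1. t=1/2 → B at (11/2,0); v=(-1,2)
2. t=5/2 → T at (3,5); v=(-1,-2)
3. t=5/2 → B at (1/2,0); v=(-1,2)
4. t=1/2 → L at (0,1); v=(1,2)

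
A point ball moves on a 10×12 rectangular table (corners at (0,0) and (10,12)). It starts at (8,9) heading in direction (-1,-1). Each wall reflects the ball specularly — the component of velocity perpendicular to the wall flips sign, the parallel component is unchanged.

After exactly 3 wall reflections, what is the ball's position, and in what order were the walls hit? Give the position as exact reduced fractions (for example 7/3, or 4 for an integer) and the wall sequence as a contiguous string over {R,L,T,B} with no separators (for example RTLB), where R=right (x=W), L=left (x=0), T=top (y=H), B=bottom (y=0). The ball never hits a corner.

1. t=8 → L at (0,1); v=(1,-1)
2. t=1 → B at (1,0); v=(1,1)
3. t=9 → R at (10,9); v=(-1,1)

Final position: (10,9)
Wall sequence: LBR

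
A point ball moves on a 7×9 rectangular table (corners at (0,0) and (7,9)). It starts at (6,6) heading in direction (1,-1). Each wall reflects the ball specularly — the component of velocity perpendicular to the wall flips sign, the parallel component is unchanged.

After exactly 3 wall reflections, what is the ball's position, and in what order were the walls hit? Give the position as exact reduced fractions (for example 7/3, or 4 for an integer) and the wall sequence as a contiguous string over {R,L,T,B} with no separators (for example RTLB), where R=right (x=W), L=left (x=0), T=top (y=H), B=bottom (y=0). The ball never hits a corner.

Final position: (0,2)
Wall sequence: RBL

1. t=1 → R at (7,5); v=(-1,-1)
2. t=5 → B at (2,0); v=(-1,1)
3. t=2 → L at (0,2); v=(1,1)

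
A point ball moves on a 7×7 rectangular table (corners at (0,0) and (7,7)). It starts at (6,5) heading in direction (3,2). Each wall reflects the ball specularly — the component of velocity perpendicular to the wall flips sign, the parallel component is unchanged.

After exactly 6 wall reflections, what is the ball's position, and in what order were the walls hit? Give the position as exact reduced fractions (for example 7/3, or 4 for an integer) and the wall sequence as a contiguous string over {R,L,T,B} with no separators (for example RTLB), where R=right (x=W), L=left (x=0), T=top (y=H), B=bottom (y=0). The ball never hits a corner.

1. t=1/3 → R at (7,17/3); v=(-3,2)
2. t=2/3 → T at (5,7); v=(-3,-2)
3. t=5/3 → L at (0,11/3); v=(3,-2)
4. t=11/6 → B at (11/2,0); v=(3,2)
5. t=1/2 → R at (7,1); v=(-3,2)
6. t=7/3 → L at (0,17/3); v=(3,2)

Final position: (0,17/3)
Wall sequence: RTLBRL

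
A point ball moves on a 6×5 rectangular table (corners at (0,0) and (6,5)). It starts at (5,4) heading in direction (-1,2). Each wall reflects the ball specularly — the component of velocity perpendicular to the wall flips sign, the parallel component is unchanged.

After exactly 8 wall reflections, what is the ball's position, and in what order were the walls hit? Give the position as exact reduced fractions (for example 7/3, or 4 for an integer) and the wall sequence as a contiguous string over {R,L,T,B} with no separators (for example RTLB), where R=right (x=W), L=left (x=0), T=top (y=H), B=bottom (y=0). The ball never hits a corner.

Final position: (4,0)
Wall sequence: TBLTBTRB

1. t=1/2 → T at (9/2,5); v=(-1,-2)
2. t=5/2 → B at (2,0); v=(-1,2)
3. t=2 → L at (0,4); v=(1,2)
4. t=1/2 → T at (1/2,5); v=(1,-2)
5. t=5/2 → B at (3,0); v=(1,2)
6. t=5/2 → T at (11/2,5); v=(1,-2)
7. t=1/2 → R at (6,4); v=(-1,-2)
8. t=2 → B at (4,0); v=(-1,2)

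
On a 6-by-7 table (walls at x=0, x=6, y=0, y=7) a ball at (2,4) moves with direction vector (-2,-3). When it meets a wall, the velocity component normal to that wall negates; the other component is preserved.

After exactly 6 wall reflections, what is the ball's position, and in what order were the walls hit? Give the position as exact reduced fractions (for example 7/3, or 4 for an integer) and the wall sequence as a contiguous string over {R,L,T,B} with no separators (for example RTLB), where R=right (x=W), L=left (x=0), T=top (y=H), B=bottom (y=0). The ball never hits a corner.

1. t=1 → L at (0,1); v=(2,-3)
2. t=1/3 → B at (2/3,0); v=(2,3)
3. t=7/3 → T at (16/3,7); v=(2,-3)
4. t=1/3 → R at (6,6); v=(-2,-3)
5. t=2 → B at (2,0); v=(-2,3)
6. t=1 → L at (0,3); v=(2,3)

Final position: (0,3)
Wall sequence: LBTRBL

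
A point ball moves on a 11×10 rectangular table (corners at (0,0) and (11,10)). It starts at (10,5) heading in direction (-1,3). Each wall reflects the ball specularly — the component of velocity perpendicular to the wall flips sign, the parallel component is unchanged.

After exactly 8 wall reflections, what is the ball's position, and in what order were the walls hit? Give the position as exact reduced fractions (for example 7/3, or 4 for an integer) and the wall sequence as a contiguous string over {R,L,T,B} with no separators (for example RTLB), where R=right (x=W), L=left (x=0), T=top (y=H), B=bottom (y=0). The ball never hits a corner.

1. t=5/3 → T at (25/3,10); v=(-1,-3)
2. t=10/3 → B at (5,0); v=(-1,3)
3. t=10/3 → T at (5/3,10); v=(-1,-3)
4. t=5/3 → L at (0,5); v=(1,-3)
5. t=5/3 → B at (5/3,0); v=(1,3)
6. t=10/3 → T at (5,10); v=(1,-3)
7. t=10/3 → B at (25/3,0); v=(1,3)
8. t=8/3 → R at (11,8); v=(-1,3)

Final position: (11,8)
Wall sequence: TBTLBTBR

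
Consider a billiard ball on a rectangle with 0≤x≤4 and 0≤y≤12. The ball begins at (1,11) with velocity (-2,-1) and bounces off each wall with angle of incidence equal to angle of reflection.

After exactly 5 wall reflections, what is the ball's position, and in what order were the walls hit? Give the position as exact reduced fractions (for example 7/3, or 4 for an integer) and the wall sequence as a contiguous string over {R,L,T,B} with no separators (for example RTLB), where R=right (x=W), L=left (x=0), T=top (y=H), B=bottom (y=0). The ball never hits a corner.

Final position: (0,5/2)
Wall sequence: LRLRL

1. t=1/2 → L at (0,21/2); v=(2,-1)
2. t=2 → R at (4,17/2); v=(-2,-1)
3. t=2 → L at (0,13/2); v=(2,-1)
4. t=2 → R at (4,9/2); v=(-2,-1)
5. t=2 → L at (0,5/2); v=(2,-1)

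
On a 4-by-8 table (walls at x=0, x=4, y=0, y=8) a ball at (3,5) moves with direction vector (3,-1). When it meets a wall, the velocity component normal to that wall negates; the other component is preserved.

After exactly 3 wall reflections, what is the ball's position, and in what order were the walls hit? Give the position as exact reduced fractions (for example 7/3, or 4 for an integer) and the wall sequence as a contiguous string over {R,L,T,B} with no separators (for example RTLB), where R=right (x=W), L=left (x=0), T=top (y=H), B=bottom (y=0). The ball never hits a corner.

Final position: (4,2)
Wall sequence: RLR

1. t=1/3 → R at (4,14/3); v=(-3,-1)
2. t=4/3 → L at (0,10/3); v=(3,-1)
3. t=4/3 → R at (4,2); v=(-3,-1)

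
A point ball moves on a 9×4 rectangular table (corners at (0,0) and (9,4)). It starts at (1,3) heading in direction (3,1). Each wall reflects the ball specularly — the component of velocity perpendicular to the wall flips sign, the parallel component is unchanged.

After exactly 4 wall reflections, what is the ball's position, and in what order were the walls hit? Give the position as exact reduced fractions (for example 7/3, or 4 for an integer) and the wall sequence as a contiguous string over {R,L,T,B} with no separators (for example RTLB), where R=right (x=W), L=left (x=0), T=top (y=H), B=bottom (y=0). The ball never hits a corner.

Final position: (0,2/3)
Wall sequence: TRBL

1. t=1 → T at (4,4); v=(3,-1)
2. t=5/3 → R at (9,7/3); v=(-3,-1)
3. t=7/3 → B at (2,0); v=(-3,1)
4. t=2/3 → L at (0,2/3); v=(3,1)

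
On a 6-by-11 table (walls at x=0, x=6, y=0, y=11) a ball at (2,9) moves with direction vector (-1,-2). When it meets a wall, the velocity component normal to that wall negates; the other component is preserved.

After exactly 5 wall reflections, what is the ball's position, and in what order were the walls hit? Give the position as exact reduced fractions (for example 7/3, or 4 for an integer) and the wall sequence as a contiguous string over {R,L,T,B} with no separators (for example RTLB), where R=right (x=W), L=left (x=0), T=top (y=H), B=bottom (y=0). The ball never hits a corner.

1. t=2 → L at (0,5); v=(1,-2)
2. t=5/2 → B at (5/2,0); v=(1,2)
3. t=7/2 → R at (6,7); v=(-1,2)
4. t=2 → T at (4,11); v=(-1,-2)
5. t=4 → L at (0,3); v=(1,-2)

Final position: (0,3)
Wall sequence: LBRTL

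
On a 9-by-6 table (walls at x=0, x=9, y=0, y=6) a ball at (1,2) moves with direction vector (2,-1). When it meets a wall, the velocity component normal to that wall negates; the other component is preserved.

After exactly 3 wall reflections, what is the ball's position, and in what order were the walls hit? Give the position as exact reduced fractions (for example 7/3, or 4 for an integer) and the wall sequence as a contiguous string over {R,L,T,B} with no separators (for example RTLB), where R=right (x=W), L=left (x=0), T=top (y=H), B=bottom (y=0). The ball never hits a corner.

1. t=2 → B at (5,0); v=(2,1)
2. t=2 → R at (9,2); v=(-2,1)
3. t=4 → T at (1,6); v=(-2,-1)

Final position: (1,6)
Wall sequence: BRT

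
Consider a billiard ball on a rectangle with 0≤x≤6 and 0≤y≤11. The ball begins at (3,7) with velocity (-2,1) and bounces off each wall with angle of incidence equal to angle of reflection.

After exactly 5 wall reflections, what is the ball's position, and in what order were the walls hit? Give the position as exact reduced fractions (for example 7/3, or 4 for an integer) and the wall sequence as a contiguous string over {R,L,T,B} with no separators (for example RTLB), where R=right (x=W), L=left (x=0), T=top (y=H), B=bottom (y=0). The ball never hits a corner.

1. t=3/2 → L at (0,17/2); v=(2,1)
2. t=5/2 → T at (5,11); v=(2,-1)
3. t=1/2 → R at (6,21/2); v=(-2,-1)
4. t=3 → L at (0,15/2); v=(2,-1)
5. t=3 → R at (6,9/2); v=(-2,-1)

Final position: (6,9/2)
Wall sequence: LTRLR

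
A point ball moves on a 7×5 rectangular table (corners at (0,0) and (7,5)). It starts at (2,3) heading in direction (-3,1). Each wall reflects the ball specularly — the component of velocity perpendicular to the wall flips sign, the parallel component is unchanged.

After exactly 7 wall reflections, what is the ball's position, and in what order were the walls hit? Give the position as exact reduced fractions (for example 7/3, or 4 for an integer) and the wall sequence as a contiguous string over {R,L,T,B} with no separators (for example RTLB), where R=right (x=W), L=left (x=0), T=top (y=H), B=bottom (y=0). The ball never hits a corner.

Final position: (0,3)
Wall sequence: LTRLBRL

1. t=2/3 → L at (0,11/3); v=(3,1)
2. t=4/3 → T at (4,5); v=(3,-1)
3. t=1 → R at (7,4); v=(-3,-1)
4. t=7/3 → L at (0,5/3); v=(3,-1)
5. t=5/3 → B at (5,0); v=(3,1)
6. t=2/3 → R at (7,2/3); v=(-3,1)
7. t=7/3 → L at (0,3); v=(3,1)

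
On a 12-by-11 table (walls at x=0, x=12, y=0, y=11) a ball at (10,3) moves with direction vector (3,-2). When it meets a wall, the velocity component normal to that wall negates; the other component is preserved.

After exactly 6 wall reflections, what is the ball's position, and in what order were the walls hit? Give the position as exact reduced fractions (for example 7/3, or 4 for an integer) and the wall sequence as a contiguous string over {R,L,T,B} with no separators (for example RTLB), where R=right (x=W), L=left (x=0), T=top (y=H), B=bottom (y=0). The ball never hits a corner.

1. t=2/3 → R at (12,5/3); v=(-3,-2)
2. t=5/6 → B at (19/2,0); v=(-3,2)
3. t=19/6 → L at (0,19/3); v=(3,2)
4. t=7/3 → T at (7,11); v=(3,-2)
5. t=5/3 → R at (12,23/3); v=(-3,-2)
6. t=23/6 → B at (1/2,0); v=(-3,2)

Final position: (1/2,0)
Wall sequence: RBLTRB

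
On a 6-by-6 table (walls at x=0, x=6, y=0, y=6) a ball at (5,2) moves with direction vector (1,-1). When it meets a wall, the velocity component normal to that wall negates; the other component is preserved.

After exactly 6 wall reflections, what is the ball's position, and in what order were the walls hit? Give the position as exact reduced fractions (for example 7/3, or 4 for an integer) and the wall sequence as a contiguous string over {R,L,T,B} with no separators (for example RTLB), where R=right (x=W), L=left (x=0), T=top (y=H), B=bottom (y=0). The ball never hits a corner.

1. t=1 → R at (6,1); v=(-1,-1)
2. t=1 → B at (5,0); v=(-1,1)
3. t=5 → L at (0,5); v=(1,1)
4. t=1 → T at (1,6); v=(1,-1)
5. t=5 → R at (6,1); v=(-1,-1)
6. t=1 → B at (5,0); v=(-1,1)

Final position: (5,0)
Wall sequence: RBLTRB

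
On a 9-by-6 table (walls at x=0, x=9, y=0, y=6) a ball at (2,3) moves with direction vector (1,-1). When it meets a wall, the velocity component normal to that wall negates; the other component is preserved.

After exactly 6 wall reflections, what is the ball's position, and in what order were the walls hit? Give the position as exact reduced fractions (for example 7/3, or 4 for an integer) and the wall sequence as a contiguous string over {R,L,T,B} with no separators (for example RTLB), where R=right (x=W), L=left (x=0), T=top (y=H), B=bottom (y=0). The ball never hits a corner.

Final position: (5,6)
Wall sequence: BRTBLT

1. t=3 → B at (5,0); v=(1,1)
2. t=4 → R at (9,4); v=(-1,1)
3. t=2 → T at (7,6); v=(-1,-1)
4. t=6 → B at (1,0); v=(-1,1)
5. t=1 → L at (0,1); v=(1,1)
6. t=5 → T at (5,6); v=(1,-1)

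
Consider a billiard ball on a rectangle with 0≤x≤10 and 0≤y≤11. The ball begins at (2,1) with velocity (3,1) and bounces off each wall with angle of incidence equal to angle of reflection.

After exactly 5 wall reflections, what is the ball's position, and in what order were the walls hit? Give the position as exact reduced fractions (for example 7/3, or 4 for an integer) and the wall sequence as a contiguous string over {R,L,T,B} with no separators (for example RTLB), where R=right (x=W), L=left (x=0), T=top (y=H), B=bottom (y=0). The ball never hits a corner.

1. t=8/3 → R at (10,11/3); v=(-3,1)
2. t=10/3 → L at (0,7); v=(3,1)
3. t=10/3 → R at (10,31/3); v=(-3,1)
4. t=2/3 → T at (8,11); v=(-3,-1)
5. t=8/3 → L at (0,25/3); v=(3,-1)

Final position: (0,25/3)
Wall sequence: RLRTL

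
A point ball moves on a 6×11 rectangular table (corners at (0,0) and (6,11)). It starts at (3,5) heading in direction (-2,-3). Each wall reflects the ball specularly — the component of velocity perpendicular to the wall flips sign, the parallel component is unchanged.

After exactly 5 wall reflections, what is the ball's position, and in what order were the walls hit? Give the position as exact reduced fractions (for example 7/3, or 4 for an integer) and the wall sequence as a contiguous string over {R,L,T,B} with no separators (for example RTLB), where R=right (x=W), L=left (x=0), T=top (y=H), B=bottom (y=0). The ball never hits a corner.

1. t=3/2 → L at (0,1/2); v=(2,-3)
2. t=1/6 → B at (1/3,0); v=(2,3)
3. t=17/6 → R at (6,17/2); v=(-2,3)
4. t=5/6 → T at (13/3,11); v=(-2,-3)
5. t=13/6 → L at (0,9/2); v=(2,-3)

Final position: (0,9/2)
Wall sequence: LBRTL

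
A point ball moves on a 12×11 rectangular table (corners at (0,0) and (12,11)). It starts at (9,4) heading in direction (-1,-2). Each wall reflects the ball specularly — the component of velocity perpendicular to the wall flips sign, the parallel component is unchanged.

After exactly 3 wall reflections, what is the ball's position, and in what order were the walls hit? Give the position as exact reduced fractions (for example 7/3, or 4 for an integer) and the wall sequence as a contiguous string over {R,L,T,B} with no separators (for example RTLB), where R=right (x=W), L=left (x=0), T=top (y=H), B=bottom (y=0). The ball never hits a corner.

1. t=2 → B at (7,0); v=(-1,2)
2. t=11/2 → T at (3/2,11); v=(-1,-2)
3. t=3/2 → L at (0,8); v=(1,-2)

Final position: (0,8)
Wall sequence: BTL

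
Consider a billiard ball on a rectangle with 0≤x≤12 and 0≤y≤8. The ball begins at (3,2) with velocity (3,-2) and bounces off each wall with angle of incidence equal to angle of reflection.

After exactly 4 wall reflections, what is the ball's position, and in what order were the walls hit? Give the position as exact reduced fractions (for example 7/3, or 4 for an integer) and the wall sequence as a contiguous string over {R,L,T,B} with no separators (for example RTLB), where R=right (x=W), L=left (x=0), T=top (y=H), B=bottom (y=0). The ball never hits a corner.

1. t=1 → B at (6,0); v=(3,2)
2. t=2 → R at (12,4); v=(-3,2)
3. t=2 → T at (6,8); v=(-3,-2)
4. t=2 → L at (0,4); v=(3,-2)

Final position: (0,4)
Wall sequence: BRTL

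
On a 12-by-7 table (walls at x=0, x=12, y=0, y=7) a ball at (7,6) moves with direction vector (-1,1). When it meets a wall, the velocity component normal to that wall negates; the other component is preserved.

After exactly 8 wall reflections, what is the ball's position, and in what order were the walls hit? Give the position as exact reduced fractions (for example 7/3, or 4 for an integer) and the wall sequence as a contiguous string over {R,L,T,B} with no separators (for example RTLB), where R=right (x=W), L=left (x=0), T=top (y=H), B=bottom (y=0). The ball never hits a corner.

1. t=1 → T at (6,7); v=(-1,-1)
2. t=6 → L at (0,1); v=(1,-1)
3. t=1 → B at (1,0); v=(1,1)
4. t=7 → T at (8,7); v=(1,-1)
5. t=4 → R at (12,3); v=(-1,-1)
6. t=3 → B at (9,0); v=(-1,1)
7. t=7 → T at (2,7); v=(-1,-1)
8. t=2 → L at (0,5); v=(1,-1)

Final position: (0,5)
Wall sequence: TLBTRBTL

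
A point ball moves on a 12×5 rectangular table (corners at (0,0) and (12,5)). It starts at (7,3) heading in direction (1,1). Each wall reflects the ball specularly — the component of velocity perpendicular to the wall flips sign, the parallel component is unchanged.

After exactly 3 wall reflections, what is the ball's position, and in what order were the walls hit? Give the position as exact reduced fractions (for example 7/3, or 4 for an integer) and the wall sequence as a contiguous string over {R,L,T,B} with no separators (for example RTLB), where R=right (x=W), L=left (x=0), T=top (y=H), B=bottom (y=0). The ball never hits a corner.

1. t=2 → T at (9,5); v=(1,-1)
2. t=3 → R at (12,2); v=(-1,-1)
3. t=2 → B at (10,0); v=(-1,1)

Final position: (10,0)
Wall sequence: TRB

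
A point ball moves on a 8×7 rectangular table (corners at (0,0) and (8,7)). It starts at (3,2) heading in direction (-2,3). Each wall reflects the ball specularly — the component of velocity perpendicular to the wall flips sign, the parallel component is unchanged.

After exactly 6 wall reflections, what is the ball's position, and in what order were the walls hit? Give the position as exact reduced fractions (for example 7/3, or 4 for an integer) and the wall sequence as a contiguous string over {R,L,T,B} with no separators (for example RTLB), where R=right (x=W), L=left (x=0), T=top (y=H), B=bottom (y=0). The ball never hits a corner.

1. t=3/2 → L at (0,13/2); v=(2,3)
2. t=1/6 → T at (1/3,7); v=(2,-3)
3. t=7/3 → B at (5,0); v=(2,3)
4. t=3/2 → R at (8,9/2); v=(-2,3)
5. t=5/6 → T at (19/3,7); v=(-2,-3)
6. t=7/3 → B at (5/3,0); v=(-2,3)

Final position: (5/3,0)
Wall sequence: LTBRTB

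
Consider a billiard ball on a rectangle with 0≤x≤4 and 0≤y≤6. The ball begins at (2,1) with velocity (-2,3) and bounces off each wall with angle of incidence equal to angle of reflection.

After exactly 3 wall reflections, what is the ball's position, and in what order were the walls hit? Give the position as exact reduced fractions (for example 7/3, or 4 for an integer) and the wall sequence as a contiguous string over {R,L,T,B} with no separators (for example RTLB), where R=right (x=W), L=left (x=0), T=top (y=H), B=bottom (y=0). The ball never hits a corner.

Final position: (4,2)
Wall sequence: LTR

1. t=1 → L at (0,4); v=(2,3)
2. t=2/3 → T at (4/3,6); v=(2,-3)
3. t=4/3 → R at (4,2); v=(-2,-3)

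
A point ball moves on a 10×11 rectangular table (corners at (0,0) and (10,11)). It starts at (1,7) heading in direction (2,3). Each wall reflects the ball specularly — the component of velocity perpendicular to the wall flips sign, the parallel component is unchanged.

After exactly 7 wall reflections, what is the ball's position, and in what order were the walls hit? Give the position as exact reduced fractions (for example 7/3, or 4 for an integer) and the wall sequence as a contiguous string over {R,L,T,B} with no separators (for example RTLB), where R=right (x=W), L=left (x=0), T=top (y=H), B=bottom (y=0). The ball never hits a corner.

Final position: (10,13/2)
Wall sequence: TRBTLBR

1. t=4/3 → T at (11/3,11); v=(2,-3)
2. t=19/6 → R at (10,3/2); v=(-2,-3)
3. t=1/2 → B at (9,0); v=(-2,3)
4. t=11/3 → T at (5/3,11); v=(-2,-3)
5. t=5/6 → L at (0,17/2); v=(2,-3)
6. t=17/6 → B at (17/3,0); v=(2,3)
7. t=13/6 → R at (10,13/2); v=(-2,3)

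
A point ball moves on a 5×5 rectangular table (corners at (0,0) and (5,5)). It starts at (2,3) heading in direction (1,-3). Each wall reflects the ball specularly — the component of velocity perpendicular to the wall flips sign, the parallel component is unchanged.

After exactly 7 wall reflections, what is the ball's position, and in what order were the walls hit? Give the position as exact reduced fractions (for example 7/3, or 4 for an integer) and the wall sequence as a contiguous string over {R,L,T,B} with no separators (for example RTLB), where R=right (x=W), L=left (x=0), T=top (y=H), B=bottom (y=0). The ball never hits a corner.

1. t=1 → B at (3,0); v=(1,3)
2. t=5/3 → T at (14/3,5); v=(1,-3)
3. t=1/3 → R at (5,4); v=(-1,-3)
4. t=4/3 → B at (11/3,0); v=(-1,3)
5. t=5/3 → T at (2,5); v=(-1,-3)
6. t=5/3 → B at (1/3,0); v=(-1,3)
7. t=1/3 → L at (0,1); v=(1,3)

Final position: (0,1)
Wall sequence: BTRBTBL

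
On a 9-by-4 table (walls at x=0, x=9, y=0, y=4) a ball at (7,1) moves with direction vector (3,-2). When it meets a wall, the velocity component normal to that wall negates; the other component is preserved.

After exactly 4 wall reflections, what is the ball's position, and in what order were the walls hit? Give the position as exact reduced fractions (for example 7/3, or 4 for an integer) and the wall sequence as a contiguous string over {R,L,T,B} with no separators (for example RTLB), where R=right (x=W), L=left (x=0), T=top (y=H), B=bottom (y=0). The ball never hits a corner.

Final position: (0,5/3)
Wall sequence: BRTL

1. t=1/2 → B at (17/2,0); v=(3,2)
2. t=1/6 → R at (9,1/3); v=(-3,2)
3. t=11/6 → T at (7/2,4); v=(-3,-2)
4. t=7/6 → L at (0,5/3); v=(3,-2)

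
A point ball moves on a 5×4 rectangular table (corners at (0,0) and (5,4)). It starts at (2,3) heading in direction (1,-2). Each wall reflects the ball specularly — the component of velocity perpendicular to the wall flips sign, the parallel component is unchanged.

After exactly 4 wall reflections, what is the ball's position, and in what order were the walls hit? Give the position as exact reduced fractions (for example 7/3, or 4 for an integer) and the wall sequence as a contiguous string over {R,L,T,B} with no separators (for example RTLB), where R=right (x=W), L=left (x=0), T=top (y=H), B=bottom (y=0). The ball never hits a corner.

1. t=3/2 → B at (7/2,0); v=(1,2)
2. t=3/2 → R at (5,3); v=(-1,2)
3. t=1/2 → T at (9/2,4); v=(-1,-2)
4. t=2 → B at (5/2,0); v=(-1,2)

Final position: (5/2,0)
Wall sequence: BRTB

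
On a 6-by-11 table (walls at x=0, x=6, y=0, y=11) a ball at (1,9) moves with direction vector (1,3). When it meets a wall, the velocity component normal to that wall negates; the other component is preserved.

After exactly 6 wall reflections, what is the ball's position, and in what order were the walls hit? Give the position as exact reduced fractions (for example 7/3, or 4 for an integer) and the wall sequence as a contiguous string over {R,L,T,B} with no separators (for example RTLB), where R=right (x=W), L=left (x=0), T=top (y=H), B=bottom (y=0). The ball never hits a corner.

Final position: (2/3,0)
Wall sequence: TBRTLB

1. t=2/3 → T at (5/3,11); v=(1,-3)
2. t=11/3 → B at (16/3,0); v=(1,3)
3. t=2/3 → R at (6,2); v=(-1,3)
4. t=3 → T at (3,11); v=(-1,-3)
5. t=3 → L at (0,2); v=(1,-3)
6. t=2/3 → B at (2/3,0); v=(1,3)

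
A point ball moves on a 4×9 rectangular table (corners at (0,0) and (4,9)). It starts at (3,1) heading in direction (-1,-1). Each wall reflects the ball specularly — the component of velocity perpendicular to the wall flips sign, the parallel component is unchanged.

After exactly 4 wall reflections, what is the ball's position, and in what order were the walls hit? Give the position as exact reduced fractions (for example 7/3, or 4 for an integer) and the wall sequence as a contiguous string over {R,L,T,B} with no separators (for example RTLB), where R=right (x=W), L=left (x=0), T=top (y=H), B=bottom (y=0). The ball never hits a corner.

1. t=1 → B at (2,0); v=(-1,1)
2. t=2 → L at (0,2); v=(1,1)
3. t=4 → R at (4,6); v=(-1,1)
4. t=3 → T at (1,9); v=(-1,-1)

Final position: (1,9)
Wall sequence: BLRT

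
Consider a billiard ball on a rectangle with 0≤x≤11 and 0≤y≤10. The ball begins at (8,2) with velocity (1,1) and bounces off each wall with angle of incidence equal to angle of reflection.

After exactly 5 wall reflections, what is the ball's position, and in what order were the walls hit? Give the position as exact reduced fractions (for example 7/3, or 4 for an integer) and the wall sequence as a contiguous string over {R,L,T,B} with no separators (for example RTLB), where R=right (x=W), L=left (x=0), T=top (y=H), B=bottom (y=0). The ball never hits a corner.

Final position: (11,7)
Wall sequence: RTLBR

1. t=3 → R at (11,5); v=(-1,1)
2. t=5 → T at (6,10); v=(-1,-1)
3. t=6 → L at (0,4); v=(1,-1)
4. t=4 → B at (4,0); v=(1,1)
5. t=7 → R at (11,7); v=(-1,1)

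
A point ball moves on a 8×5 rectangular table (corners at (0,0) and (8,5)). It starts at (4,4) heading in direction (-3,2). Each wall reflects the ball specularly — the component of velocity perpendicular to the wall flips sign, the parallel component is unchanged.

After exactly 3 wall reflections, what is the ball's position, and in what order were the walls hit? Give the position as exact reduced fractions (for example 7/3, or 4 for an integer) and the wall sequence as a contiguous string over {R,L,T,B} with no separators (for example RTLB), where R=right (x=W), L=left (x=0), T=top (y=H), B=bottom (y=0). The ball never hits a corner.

Final position: (5,0)
Wall sequence: TLB

1. t=1/2 → T at (5/2,5); v=(-3,-2)
2. t=5/6 → L at (0,10/3); v=(3,-2)
3. t=5/3 → B at (5,0); v=(3,2)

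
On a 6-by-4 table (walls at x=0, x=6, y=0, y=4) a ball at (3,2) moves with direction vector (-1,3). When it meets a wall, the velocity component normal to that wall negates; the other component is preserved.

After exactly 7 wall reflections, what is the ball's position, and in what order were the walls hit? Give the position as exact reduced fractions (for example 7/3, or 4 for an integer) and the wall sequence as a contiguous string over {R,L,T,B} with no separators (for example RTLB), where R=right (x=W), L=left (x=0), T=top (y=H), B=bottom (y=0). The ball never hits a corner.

Final position: (13/3,0)
Wall sequence: TBLTBTB

1. t=2/3 → T at (7/3,4); v=(-1,-3)
2. t=4/3 → B at (1,0); v=(-1,3)
3. t=1 → L at (0,3); v=(1,3)
4. t=1/3 → T at (1/3,4); v=(1,-3)
5. t=4/3 → B at (5/3,0); v=(1,3)
6. t=4/3 → T at (3,4); v=(1,-3)
7. t=4/3 → B at (13/3,0); v=(1,3)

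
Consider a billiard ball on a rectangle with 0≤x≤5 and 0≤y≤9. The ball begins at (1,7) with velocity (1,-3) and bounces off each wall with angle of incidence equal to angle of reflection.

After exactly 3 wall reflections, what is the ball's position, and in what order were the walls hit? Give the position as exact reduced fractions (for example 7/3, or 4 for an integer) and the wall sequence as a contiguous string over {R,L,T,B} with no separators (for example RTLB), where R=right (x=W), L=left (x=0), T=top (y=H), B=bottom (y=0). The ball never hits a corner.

1. t=7/3 → B at (10/3,0); v=(1,3)
2. t=5/3 → R at (5,5); v=(-1,3)
3. t=4/3 → T at (11/3,9); v=(-1,-3)

Final position: (11/3,9)
Wall sequence: BRT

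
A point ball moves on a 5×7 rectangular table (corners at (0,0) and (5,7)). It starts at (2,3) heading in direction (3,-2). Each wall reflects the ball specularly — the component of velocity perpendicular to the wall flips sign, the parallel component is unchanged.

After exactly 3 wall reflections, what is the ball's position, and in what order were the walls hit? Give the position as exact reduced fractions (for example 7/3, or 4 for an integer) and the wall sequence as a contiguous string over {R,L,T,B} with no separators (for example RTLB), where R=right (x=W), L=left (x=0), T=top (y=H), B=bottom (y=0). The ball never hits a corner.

1. t=1 → R at (5,1); v=(-3,-2)
2. t=1/2 → B at (7/2,0); v=(-3,2)
3. t=7/6 → L at (0,7/3); v=(3,2)

Final position: (0,7/3)
Wall sequence: RBL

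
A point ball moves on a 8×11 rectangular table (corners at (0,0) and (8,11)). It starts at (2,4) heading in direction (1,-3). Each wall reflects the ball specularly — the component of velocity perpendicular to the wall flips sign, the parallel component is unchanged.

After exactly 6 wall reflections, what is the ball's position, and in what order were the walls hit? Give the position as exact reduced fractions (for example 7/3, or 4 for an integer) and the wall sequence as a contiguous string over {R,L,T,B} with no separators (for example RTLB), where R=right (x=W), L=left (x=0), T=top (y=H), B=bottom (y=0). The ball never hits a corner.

Final position: (0,6)
Wall sequence: BTRBTL

1. t=4/3 → B at (10/3,0); v=(1,3)
2. t=11/3 → T at (7,11); v=(1,-3)
3. t=1 → R at (8,8); v=(-1,-3)
4. t=8/3 → B at (16/3,0); v=(-1,3)
5. t=11/3 → T at (5/3,11); v=(-1,-3)
6. t=5/3 → L at (0,6); v=(1,-3)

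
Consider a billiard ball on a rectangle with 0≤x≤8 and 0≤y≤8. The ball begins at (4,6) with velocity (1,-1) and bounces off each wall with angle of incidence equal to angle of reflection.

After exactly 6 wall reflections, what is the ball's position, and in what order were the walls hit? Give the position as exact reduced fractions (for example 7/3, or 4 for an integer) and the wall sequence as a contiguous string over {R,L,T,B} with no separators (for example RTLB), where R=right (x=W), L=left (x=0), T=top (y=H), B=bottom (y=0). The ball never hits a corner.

1. t=4 → R at (8,2); v=(-1,-1)
2. t=2 → B at (6,0); v=(-1,1)
3. t=6 → L at (0,6); v=(1,1)
4. t=2 → T at (2,8); v=(1,-1)
5. t=6 → R at (8,2); v=(-1,-1)
6. t=2 → B at (6,0); v=(-1,1)

Final position: (6,0)
Wall sequence: RBLTRB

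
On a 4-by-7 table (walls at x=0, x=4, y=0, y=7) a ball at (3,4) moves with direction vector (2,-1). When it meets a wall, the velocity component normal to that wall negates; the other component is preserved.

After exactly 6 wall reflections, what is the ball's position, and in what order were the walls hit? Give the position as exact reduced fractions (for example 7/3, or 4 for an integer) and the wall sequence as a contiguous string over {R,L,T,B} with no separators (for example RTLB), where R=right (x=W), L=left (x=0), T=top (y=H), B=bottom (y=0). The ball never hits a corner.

1. t=1/2 → R at (4,7/2); v=(-2,-1)
2. t=2 → L at (0,3/2); v=(2,-1)
3. t=3/2 → B at (3,0); v=(2,1)
4. t=1/2 → R at (4,1/2); v=(-2,1)
5. t=2 → L at (0,5/2); v=(2,1)
6. t=2 → R at (4,9/2); v=(-2,1)

Final position: (4,9/2)
Wall sequence: RLBRLR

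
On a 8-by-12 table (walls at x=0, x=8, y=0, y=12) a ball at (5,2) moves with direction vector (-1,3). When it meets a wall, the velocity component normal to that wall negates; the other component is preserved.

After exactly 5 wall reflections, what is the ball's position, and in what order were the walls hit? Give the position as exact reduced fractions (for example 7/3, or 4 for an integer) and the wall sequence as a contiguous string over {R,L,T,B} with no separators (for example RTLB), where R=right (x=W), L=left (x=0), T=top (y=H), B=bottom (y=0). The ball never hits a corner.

Final position: (8,7)
Wall sequence: TLBTR

1. t=10/3 → T at (5/3,12); v=(-1,-3)
2. t=5/3 → L at (0,7); v=(1,-3)
3. t=7/3 → B at (7/3,0); v=(1,3)
4. t=4 → T at (19/3,12); v=(1,-3)
5. t=5/3 → R at (8,7); v=(-1,-3)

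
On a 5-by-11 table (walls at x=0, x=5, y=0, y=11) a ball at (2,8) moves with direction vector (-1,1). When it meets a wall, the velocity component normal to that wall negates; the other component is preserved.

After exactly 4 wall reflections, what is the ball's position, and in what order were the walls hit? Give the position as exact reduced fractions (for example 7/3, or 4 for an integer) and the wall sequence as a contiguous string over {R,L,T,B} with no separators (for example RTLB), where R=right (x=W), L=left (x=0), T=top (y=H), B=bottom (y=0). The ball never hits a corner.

Final position: (0,2)
Wall sequence: LTRL

1. t=2 → L at (0,10); v=(1,1)
2. t=1 → T at (1,11); v=(1,-1)
3. t=4 → R at (5,7); v=(-1,-1)
4. t=5 → L at (0,2); v=(1,-1)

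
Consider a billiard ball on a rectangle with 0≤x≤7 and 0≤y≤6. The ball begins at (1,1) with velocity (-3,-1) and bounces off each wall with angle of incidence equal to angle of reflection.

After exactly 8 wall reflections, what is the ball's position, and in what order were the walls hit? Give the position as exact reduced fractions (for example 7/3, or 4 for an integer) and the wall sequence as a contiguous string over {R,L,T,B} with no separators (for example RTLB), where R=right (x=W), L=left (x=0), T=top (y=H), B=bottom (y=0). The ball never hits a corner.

Final position: (7,1)
Wall sequence: LBRLTRLR

1. t=1/3 → L at (0,2/3); v=(3,-1)
2. t=2/3 → B at (2,0); v=(3,1)
3. t=5/3 → R at (7,5/3); v=(-3,1)
4. t=7/3 → L at (0,4); v=(3,1)
5. t=2 → T at (6,6); v=(3,-1)
6. t=1/3 → R at (7,17/3); v=(-3,-1)
7. t=7/3 → L at (0,10/3); v=(3,-1)
8. t=7/3 → R at (7,1); v=(-3,-1)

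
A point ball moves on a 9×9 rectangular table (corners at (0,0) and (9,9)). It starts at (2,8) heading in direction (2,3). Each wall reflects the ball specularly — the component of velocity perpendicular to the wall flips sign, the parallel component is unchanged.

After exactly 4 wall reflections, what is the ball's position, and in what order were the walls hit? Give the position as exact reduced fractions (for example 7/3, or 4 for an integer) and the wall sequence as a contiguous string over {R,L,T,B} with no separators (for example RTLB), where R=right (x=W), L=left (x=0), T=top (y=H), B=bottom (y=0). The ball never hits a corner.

Final position: (10/3,9)
Wall sequence: TBRT

1. t=1/3 → T at (8/3,9); v=(2,-3)
2. t=3 → B at (26/3,0); v=(2,3)
3. t=1/6 → R at (9,1/2); v=(-2,3)
4. t=17/6 → T at (10/3,9); v=(-2,-3)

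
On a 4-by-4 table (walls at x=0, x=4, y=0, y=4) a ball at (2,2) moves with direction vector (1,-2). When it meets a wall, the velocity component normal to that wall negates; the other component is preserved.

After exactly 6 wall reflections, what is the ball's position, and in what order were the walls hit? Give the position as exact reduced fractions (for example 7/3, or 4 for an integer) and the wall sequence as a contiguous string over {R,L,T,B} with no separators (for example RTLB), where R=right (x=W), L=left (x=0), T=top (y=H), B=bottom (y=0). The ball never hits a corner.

Final position: (1,4)
Wall sequence: BRTBLT

1. t=1 → B at (3,0); v=(1,2)
2. t=1 → R at (4,2); v=(-1,2)
3. t=1 → T at (3,4); v=(-1,-2)
4. t=2 → B at (1,0); v=(-1,2)
5. t=1 → L at (0,2); v=(1,2)
6. t=1 → T at (1,4); v=(1,-2)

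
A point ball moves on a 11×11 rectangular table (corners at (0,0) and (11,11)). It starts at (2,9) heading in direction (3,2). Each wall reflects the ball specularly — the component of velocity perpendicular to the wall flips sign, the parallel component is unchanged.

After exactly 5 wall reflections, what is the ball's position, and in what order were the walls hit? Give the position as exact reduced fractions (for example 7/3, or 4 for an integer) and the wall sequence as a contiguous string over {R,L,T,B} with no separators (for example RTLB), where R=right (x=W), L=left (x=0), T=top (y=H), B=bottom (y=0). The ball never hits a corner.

Final position: (11,23/3)
Wall sequence: TRBLR

1. t=1 → T at (5,11); v=(3,-2)
2. t=2 → R at (11,7); v=(-3,-2)
3. t=7/2 → B at (1/2,0); v=(-3,2)
4. t=1/6 → L at (0,1/3); v=(3,2)
5. t=11/3 → R at (11,23/3); v=(-3,2)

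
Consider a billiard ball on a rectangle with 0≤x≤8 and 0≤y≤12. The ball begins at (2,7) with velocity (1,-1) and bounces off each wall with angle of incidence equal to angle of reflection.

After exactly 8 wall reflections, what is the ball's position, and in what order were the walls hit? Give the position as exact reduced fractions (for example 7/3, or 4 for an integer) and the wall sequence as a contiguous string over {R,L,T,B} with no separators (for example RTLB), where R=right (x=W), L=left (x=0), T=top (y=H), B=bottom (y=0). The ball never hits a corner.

Final position: (8,7)
Wall sequence: RBLTRLBR

1. t=6 → R at (8,1); v=(-1,-1)
2. t=1 → B at (7,0); v=(-1,1)
3. t=7 → L at (0,7); v=(1,1)
4. t=5 → T at (5,12); v=(1,-1)
5. t=3 → R at (8,9); v=(-1,-1)
6. t=8 → L at (0,1); v=(1,-1)
7. t=1 → B at (1,0); v=(1,1)
8. t=7 → R at (8,7); v=(-1,1)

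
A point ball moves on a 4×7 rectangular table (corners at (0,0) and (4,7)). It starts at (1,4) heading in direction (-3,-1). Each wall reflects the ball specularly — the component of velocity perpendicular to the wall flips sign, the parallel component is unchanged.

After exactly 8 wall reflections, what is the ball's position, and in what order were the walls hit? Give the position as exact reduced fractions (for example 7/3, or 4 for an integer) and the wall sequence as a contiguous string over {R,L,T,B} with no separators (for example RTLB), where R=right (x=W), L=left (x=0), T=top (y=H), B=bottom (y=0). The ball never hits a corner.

1. t=1/3 → L at (0,11/3); v=(3,-1)
2. t=4/3 → R at (4,7/3); v=(-3,-1)
3. t=4/3 → L at (0,1); v=(3,-1)
4. t=1 → B at (3,0); v=(3,1)
5. t=1/3 → R at (4,1/3); v=(-3,1)
6. t=4/3 → L at (0,5/3); v=(3,1)
7. t=4/3 → R at (4,3); v=(-3,1)
8. t=4/3 → L at (0,13/3); v=(3,1)

Final position: (0,13/3)
Wall sequence: LRLBRLRL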